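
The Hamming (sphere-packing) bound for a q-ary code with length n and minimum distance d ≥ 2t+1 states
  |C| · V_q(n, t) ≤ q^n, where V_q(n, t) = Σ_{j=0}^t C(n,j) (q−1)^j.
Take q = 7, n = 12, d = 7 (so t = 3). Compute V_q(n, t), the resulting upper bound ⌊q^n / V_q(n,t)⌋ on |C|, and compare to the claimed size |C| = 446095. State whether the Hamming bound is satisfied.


V_q(n, t) = 49969, q^n = 13841287201, Hamming bound = 276997, |C| = 446095 > bound (violated).

Step 1: Compute V_q(n, t) = Σ_{j=0}^3 C(n, j) (q−1)^j.
  j = 0: C(12,0)·(6)^0 = 1·1 = 1.
  j = 1: C(12,1)·(6)^1 = 12·6 = 72.
  j = 2: C(12,2)·(6)^2 = 66·36 = 2376.
  j = 3: C(12,3)·(6)^3 = 220·216 = 47520.
  V_q(n, t) = 1 + 72 + 2376 + 47520 = 49969.
Step 2: q^n = 7^12 = 13841287201.
Step 3: Hamming bound ⌊q^n / V_q(n,t)⌋ = ⌊13841287201/49969⌋ = 276997.
Step 4: Compare |C| = 446095 to 276997: violated.
The claimed |C| lies above the Hamming bound, so no 7-ary code of length 12 with d ≥ 7 can have 446095 codewords.


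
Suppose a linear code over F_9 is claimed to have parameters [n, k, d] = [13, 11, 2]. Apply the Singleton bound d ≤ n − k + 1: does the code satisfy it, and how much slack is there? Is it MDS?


Singleton RHS = n − k + 1 = 3, slack = 1, bound satisfied, not MDS.

Singleton bound: d ≤ n − k + 1.
Here n = 13, k = 11, so n − k + 1 = 3.
Given d = 2, check d ≤ 3: YES.
Slack = (n − k + 1) − d = 1.
The code is NOT MDS (slack = 1 > 0).
Description: the claimed parameters are [13, 11, 2]_9; such a code would be non-MDS.


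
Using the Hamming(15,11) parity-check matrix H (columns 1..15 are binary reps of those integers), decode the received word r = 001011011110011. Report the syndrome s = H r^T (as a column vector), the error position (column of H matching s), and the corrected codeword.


s = (0, 0, 0, 1)^T, error position = 1, corrected codeword c = 101011011110011

Compute s = H r^T mod 2 one row at a time:
  s_1 = 1 + 1 + 1 + 1 + 0 + 0 + 1 + 1 = 6 ≡ 0 (mod 2).
  s_2 = 0 + 1 + 1 + 0 + 0 + 0 + 1 + 1 = 4 ≡ 0 (mod 2).
  s_3 = 0 + 1 + 1 + 0 + 1 + 1 + 1 + 1 = 6 ≡ 0 (mod 2).
  s_4 = 0 + 1 + 1 + 0 + 1 + 1 + 0 + 1 = 5 ≡ 1 (mod 2).
s = (0, 0, 0, 1)^T — this equals column 1 of H (binary 0001), so error is at position 1.
Correct: flip bit 1 of r = 001011011110011 to get c = 101011011110011.


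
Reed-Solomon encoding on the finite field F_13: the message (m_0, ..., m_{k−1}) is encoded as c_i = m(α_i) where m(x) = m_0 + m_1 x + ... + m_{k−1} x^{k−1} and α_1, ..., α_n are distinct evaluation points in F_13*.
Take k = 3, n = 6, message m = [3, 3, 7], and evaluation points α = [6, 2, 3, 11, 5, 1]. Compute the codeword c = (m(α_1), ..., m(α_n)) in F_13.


c = [0, 11, 10, 12, 11, 0]

Message polynomial: m(x) = 3 + 3·x + 7·x^2 (mod 13).
For each evaluation point α_i, compute m(α_i) mod 13:
  α_1 = 6: Horner steps 7 → 6 → 0, so m(6) = 0.
  α_2 = 2: Horner steps 7 → 4 → 11, so m(2) = 11.
  α_3 = 3: Horner steps 7 → 11 → 10, so m(3) = 10.
  α_4 = 11: Horner steps 7 → 2 → 12, so m(11) = 12.
  α_5 = 5: Horner steps 7 → 12 → 11, so m(5) = 11.
  α_6 = 1: Horner steps 7 → 10 → 0, so m(1) = 0.
Codeword c = [0, 11, 10, 12, 11, 0] ∈ F_13^6.


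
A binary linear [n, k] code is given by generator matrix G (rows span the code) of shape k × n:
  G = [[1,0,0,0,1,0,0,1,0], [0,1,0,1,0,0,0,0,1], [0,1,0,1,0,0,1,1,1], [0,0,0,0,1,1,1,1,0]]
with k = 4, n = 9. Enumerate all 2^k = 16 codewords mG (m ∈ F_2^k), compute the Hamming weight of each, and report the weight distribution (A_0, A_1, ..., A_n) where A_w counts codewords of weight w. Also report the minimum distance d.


Weight distribution: A_0 = 1, A_2 = 2, A_3 = 5, A_4 = 1, A_5 = 2, A_6 = 4, A_7 = 1. Minimum distance d = 2.

Enumerate all 2^4 = 16 messages m ∈ F_2^4.
For each, compute codeword c = mG in F_2^9, then tally its weight.
  m = 0000 → c = 000000000, weight = 0.
  m = 1000 → c = 100010010, weight = 3.
  m = 0100 → c = 010100001, weight = 3.
  m = 1100 → c = 110110011, weight = 6.
  m = 0010 → c = 010100111, weight = 5.
  m = 1010 → c = 110110101, weight = 6.
  m = 0110 → c = 000000110, weight = 2.
  m = 1110 → c = 100010100, weight = 3.
  m = 0001 → c = 000011110, weight = 4.
  m = 1001 → c = 100001100, weight = 3.
  m = 0101 → c = 010111111, weight = 7.
  m = 1101 → c = 110101101, weight = 6.
  m = 0011 → c = 010111001, weight = 5.
  m = 1011 → c = 110101011, weight = 6.
  m = 0111 → c = 000011000, weight = 2.
  m = 1111 → c = 100001010, weight = 3.
Tally weights:
  weight 0: 1 codewords.
  weight 2: 2 codewords.
  weight 3: 5 codewords.
  weight 4: 1 codewords.
  weight 5: 2 codewords.
  weight 6: 4 codewords.
  weight 7: 1 codewords.
Minimum distance d = smallest w > 0 with A_w > 0 = 2.
Sanity: Σ A_w = 16 = 2^4 = 16 ✓.


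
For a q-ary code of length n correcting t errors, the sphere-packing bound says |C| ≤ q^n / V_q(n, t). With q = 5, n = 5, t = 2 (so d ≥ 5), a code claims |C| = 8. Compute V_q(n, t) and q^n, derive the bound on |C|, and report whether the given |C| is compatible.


V_q(n, t) = 181, q^n = 3125, Hamming bound = 17, |C| = 8 ≤ bound (satisfied).

Step 1: Compute V_q(n, t) = Σ_{j=0}^2 C(n, j) (q−1)^j.
  j = 0: C(5,0)·(4)^0 = 1·1 = 1.
  j = 1: C(5,1)·(4)^1 = 5·4 = 20.
  j = 2: C(5,2)·(4)^2 = 10·16 = 160.
  V_q(n, t) = 1 + 20 + 160 = 181.
Step 2: q^n = 5^5 = 3125.
Step 3: Hamming bound ⌊q^n / V_q(n,t)⌋ = ⌊3125/181⌋ = 17.
Step 4: Compare |C| = 8 to 17: satisfied.
The claimed |C| lies below the Hamming bound.


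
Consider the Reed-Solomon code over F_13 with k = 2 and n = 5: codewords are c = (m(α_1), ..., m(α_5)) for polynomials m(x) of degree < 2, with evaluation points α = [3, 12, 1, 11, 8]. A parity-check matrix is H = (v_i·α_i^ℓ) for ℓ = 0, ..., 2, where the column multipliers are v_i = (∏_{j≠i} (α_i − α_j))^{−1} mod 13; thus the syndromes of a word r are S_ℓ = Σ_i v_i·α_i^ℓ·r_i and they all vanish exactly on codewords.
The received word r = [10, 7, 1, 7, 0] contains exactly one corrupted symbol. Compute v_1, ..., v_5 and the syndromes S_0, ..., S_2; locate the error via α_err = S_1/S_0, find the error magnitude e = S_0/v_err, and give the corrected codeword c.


S = (9, 4, 9), error at position 2, error magnitude e = 2, c = [10, 5, 1, 7, 0].

Step 1: column multipliers v_i = (∏_{j≠i}(α_i − α_j))^{−1} mod 13.
  i = 1 (α = 3): (3−12)(3−1)(3−11)(3−8) = (−9)·2·(−8)·(−5) = −720 ≡ 8, so v_1 = 8^{−1} = 5 (mod 13).
  i = 2 (α = 12): (12−3)(12−1)(12−11)(12−8) = 9·11·1·4 = 396 ≡ 6, so v_2 = 6^{−1} = 11 (mod 13).
  i = 3 (α = 1): (1−3)(1−12)(1−11)(1−8) = (−2)·(−11)·(−10)·(−7) = 1540 ≡ 6, so v_3 = 6^{−1} = 11 (mod 13).
  i = 4 (α = 11): (11−3)(11−12)(11−1)(11−8) = 8·(−1)·10·3 = −240 ≡ 7, so v_4 = 7^{−1} = 2 (mod 13).
  i = 5 (α = 8): (8−3)(8−12)(8−1)(8−11) = 5·(−4)·7·(−3) = 420 ≡ 4, so v_5 = 4^{−1} = 10 (mod 13).
  v = [5, 11, 11, 2, 10].
Step 2: syndromes of r = [10, 7, 1, 7, 0] (all sums mod 13).
  S_0 = Σ v_i r_i = 5·10 + 11·7 + 11·1 + 2·7 + 10·0 = 152 ≡ 9.
  S_1 = Σ v_i α_i r_i = 5·3·10 + 11·12·7 + 11·1·1 + 2·11·7 + 10·8·0 = 1239 ≡ 4.
  α_i^2 mod 13 = [9, 1, 1, 4, 12].
  S_2 = Σ v_i α_i^2 r_i = 5·9·10 + 11·1·7 + 11·1·1 + 2·4·7 + 10·12·0 = 594 ≡ 9.
  S = (9, 4, 9) ≠ 0, so r is not a codeword (an error is present).
Step 3: locate the error. For a single error e at position i, S_ℓ = v_i·e·α_i^ℓ, so α_err = S_1/S_0.
  S_0^{−1} = 9^{−1} = 3 (mod 13), so α_err = 4·3 = 12 ≡ 12 = α_2. Error position i = 2.
  Consistency check: S_2/S_1 = 9·10 = 90 ≡ 12 = α_err ✓ (single-error assumption holds).
Step 4: error magnitude e = S_0/v_2 = S_0·∏_{j≠2}(α_2 − α_j) = 9·6 = 54 ≡ 2 (mod 13).
Step 5: correct position 2: c_2 = r_2 − e = 7 − 2 ≡ 5 (mod 13). Hence c = [10, 5, 1, 7, 0].
  Check: interpolating c through the α_i gives m(x) = 3 + 11·x (degree < 2) with m(α_i) = c_i for every i, so c is indeed a codeword.


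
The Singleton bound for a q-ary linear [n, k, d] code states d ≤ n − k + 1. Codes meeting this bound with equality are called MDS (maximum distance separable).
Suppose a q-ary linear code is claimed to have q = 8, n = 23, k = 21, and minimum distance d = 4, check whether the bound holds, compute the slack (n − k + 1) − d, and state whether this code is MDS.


Singleton RHS = n − k + 1 = 3, slack = -1, bound violated (no such code; not MDS).

Singleton bound: d ≤ n − k + 1.
Here n = 23, k = 21, so n − k + 1 = 3.
Given d = 4, check d ≤ 3: NO.
Slack = (n − k + 1) − d = -1.
The slack is negative: d = 4 exceeds n − k + 1 = 3 by 1, so the Singleton bound is violated and no linear [23, 21, 4]_8 code can exist. In particular it is not MDS (MDS requires d = n − k + 1 exactly).
Description: the claimed parameters are [23, 21, 4]_8; such a code would be impossible (violates the Singleton bound).


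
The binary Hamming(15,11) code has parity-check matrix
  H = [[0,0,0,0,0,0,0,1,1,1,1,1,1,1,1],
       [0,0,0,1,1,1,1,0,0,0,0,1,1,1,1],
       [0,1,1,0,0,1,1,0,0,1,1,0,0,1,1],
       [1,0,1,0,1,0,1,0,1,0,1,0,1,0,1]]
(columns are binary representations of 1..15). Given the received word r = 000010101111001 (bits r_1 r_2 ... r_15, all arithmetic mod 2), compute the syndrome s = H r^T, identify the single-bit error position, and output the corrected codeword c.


s = (1, 0, 0, 1)^T, error position = 9, corrected codeword c = 000010100111001

Compute s = H r^T mod 2 one row at a time:
  s_1 = 0 + 1 + 1 + 1 + 1 + 0 + 0 + 1 = 5 ≡ 1 (mod 2).
  s_2 = 0 + 1 + 0 + 1 + 1 + 0 + 0 + 1 = 4 ≡ 0 (mod 2).
  s_3 = 0 + 0 + 0 + 1 + 1 + 1 + 0 + 1 = 4 ≡ 0 (mod 2).
  s_4 = 0 + 0 + 1 + 1 + 1 + 1 + 0 + 1 = 5 ≡ 1 (mod 2).
s = (1, 0, 0, 1)^T — this equals column 9 of H (binary 1001), so error is at position 9.
Correct: flip bit 9 of r = 000010101111001 to get c = 000010100111001.


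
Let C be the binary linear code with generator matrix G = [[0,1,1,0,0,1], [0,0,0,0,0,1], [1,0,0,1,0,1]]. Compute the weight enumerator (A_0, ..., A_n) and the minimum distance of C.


Weight distribution: A_0 = 1, A_1 = 1, A_2 = 2, A_3 = 2, A_4 = 1, A_5 = 1. Minimum distance d = 1.

Enumerate all 2^3 = 8 messages m ∈ F_2^3.
For each, compute codeword c = mG in F_2^6, then tally its weight.
  m = 000 → c = 000000, weight = 0.
  m = 100 → c = 011001, weight = 3.
  m = 010 → c = 000001, weight = 1.
  m = 110 → c = 011000, weight = 2.
  m = 001 → c = 100101, weight = 3.
  m = 101 → c = 111100, weight = 4.
  m = 011 → c = 100100, weight = 2.
  m = 111 → c = 111101, weight = 5.
Tally weights:
  weight 0: 1 codewords.
  weight 1: 1 codewords.
  weight 2: 2 codewords.
  weight 3: 2 codewords.
  weight 4: 1 codewords.
  weight 5: 1 codewords.
Minimum distance d = smallest w > 0 with A_w > 0 = 1.
Sanity: Σ A_w = 8 = 2^3 = 8 ✓.


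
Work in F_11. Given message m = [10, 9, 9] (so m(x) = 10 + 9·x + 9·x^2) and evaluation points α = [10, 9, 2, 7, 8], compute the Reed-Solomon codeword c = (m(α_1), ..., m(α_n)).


c = [10, 6, 9, 8, 9]

Message polynomial: m(x) = 10 + 9·x + 9·x^2 (mod 11).
For each evaluation point α_i, compute m(α_i) mod 11:
  α_1 = 10: Horner steps 9 → 0 → 10, so m(10) = 10.
  α_2 = 9: Horner steps 9 → 2 → 6, so m(9) = 6.
  α_3 = 2: Horner steps 9 → 5 → 9, so m(2) = 9.
  α_4 = 7: Horner steps 9 → 6 → 8, so m(7) = 8.
  α_5 = 8: Horner steps 9 → 4 → 9, so m(8) = 9.
Codeword c = [10, 6, 9, 8, 9] ∈ F_11^5.


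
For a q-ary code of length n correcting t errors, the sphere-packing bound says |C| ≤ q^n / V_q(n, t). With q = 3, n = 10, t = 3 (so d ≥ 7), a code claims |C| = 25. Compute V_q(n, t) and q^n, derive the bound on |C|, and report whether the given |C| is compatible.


V_q(n, t) = 1161, q^n = 59049, Hamming bound = 50, |C| = 25 ≤ bound (satisfied).

Step 1: Compute V_q(n, t) = Σ_{j=0}^3 C(n, j) (q−1)^j.
  j = 0: C(10,0)·(2)^0 = 1·1 = 1.
  j = 1: C(10,1)·(2)^1 = 10·2 = 20.
  j = 2: C(10,2)·(2)^2 = 45·4 = 180.
  j = 3: C(10,3)·(2)^3 = 120·8 = 960.
  V_q(n, t) = 1 + 20 + 180 + 960 = 1161.
Step 2: q^n = 3^10 = 59049.
Step 3: Hamming bound ⌊q^n / V_q(n,t)⌋ = ⌊59049/1161⌋ = 50.
Step 4: Compare |C| = 25 to 50: satisfied.
The claimed |C| lies below the Hamming bound.


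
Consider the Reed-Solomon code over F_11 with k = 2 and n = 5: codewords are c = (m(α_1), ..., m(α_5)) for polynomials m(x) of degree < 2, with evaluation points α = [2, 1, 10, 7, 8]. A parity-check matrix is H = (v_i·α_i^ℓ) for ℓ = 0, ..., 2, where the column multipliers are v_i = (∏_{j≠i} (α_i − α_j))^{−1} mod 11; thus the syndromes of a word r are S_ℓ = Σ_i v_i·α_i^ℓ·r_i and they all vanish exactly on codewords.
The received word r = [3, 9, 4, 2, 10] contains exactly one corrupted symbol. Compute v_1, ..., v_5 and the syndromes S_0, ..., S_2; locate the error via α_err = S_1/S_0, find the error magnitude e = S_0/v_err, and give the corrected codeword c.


S = (4, 8, 5), error at position 1, error magnitude e = 8, c = [6, 9, 4, 2, 10].

Step 1: column multipliers v_i = (∏_{j≠i}(α_i − α_j))^{−1} mod 11.
  i = 1 (α = 2): (2−1)(2−10)(2−7)(2−8) = 1·(−8)·(−5)·(−6) = −240 ≡ 2, so v_1 = 2^{−1} = 6 (mod 11).
  i = 2 (α = 1): (1−2)(1−10)(1−7)(1−8) = (−1)·(−9)·(−6)·(−7) = 378 ≡ 4, so v_2 = 4^{−1} = 3 (mod 11).
  i = 3 (α = 10): (10−2)(10−1)(10−7)(10−8) = 8·9·3·2 = 432 ≡ 3, so v_3 = 3^{−1} = 4 (mod 11).
  i = 4 (α = 7): (7−2)(7−1)(7−10)(7−8) = 5·6·(−3)·(−1) = 90 ≡ 2, so v_4 = 2^{−1} = 6 (mod 11).
  i = 5 (α = 8): (8−2)(8−1)(8−10)(8−7) = 6·7·(−2)·1 = −84 ≡ 4, so v_5 = 4^{−1} = 3 (mod 11).
  v = [6, 3, 4, 6, 3].
Step 2: syndromes of r = [3, 9, 4, 2, 10] (all sums mod 11).
  S_0 = Σ v_i r_i = 6·3 + 3·9 + 4·4 + 6·2 + 3·10 = 103 ≡ 4.
  S_1 = Σ v_i α_i r_i = 6·2·3 + 3·1·9 + 4·10·4 + 6·7·2 + 3·8·10 = 547 ≡ 8.
  α_i^2 mod 11 = [4, 1, 1, 5, 9].
  S_2 = Σ v_i α_i^2 r_i = 6·4·3 + 3·1·9 + 4·1·4 + 6·5·2 + 3·9·10 = 445 ≡ 5.
  S = (4, 8, 5) ≠ 0, so r is not a codeword (an error is present).
Step 3: locate the error. For a single error e at position i, S_ℓ = v_i·e·α_i^ℓ, so α_err = S_1/S_0.
  S_0^{−1} = 4^{−1} = 3 (mod 11), so α_err = 8·3 = 24 ≡ 2 = α_1. Error position i = 1.
  Consistency check: S_2/S_1 = 5·7 = 35 ≡ 2 = α_err ✓ (single-error assumption holds).
Step 4: error magnitude e = S_0/v_1 = S_0·∏_{j≠1}(α_1 − α_j) = 4·2 = 8 ≡ 8 (mod 11).
Step 5: correct position 1: c_1 = r_1 − e = 3 − 8 ≡ 6 (mod 11). Hence c = [6, 9, 4, 2, 10].
  Check: interpolating c through the α_i gives m(x) = 1 + 8·x (degree < 2) with m(α_i) = c_i for every i, so c is indeed a codeword.


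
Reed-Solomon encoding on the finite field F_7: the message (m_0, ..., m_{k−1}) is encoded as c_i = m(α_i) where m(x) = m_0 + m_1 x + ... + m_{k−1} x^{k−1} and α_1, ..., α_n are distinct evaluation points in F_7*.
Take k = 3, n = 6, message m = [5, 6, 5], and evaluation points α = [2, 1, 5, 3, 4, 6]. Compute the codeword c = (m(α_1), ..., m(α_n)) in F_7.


c = [2, 2, 6, 5, 4, 4]

Message polynomial: m(x) = 5 + 6·x + 5·x^2 (mod 7).
For each evaluation point α_i, compute m(α_i) mod 7:
  α_1 = 2: Horner steps 5 → 2 → 2, so m(2) = 2.
  α_2 = 1: Horner steps 5 → 4 → 2, so m(1) = 2.
  α_3 = 5: Horner steps 5 → 3 → 6, so m(5) = 6.
  α_4 = 3: Horner steps 5 → 0 → 5, so m(3) = 5.
  α_5 = 4: Horner steps 5 → 5 → 4, so m(4) = 4.
  α_6 = 6: Horner steps 5 → 1 → 4, so m(6) = 4.
Codeword c = [2, 2, 6, 5, 4, 4] ∈ F_7^6.


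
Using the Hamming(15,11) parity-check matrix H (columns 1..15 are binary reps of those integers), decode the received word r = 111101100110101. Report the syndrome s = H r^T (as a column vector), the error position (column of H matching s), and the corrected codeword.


s = (0, 1, 1, 0)^T, error position = 6, corrected codeword c = 111100100110101

Compute s = H r^T mod 2 one row at a time:
  s_1 = 0 + 0 + 1 + 1 + 0 + 1 + 0 + 1 = 4 ≡ 0 (mod 2).
  s_2 = 1 + 0 + 1 + 1 + 0 + 1 + 0 + 1 = 5 ≡ 1 (mod 2).
  s_3 = 1 + 1 + 1 + 1 + 1 + 1 + 0 + 1 = 7 ≡ 1 (mod 2).
  s_4 = 1 + 1 + 0 + 1 + 0 + 1 + 1 + 1 = 6 ≡ 0 (mod 2).
s = (0, 1, 1, 0)^T — this equals column 6 of H (binary 0110), so error is at position 6.
Correct: flip bit 6 of r = 111101100110101 to get c = 111100100110101.


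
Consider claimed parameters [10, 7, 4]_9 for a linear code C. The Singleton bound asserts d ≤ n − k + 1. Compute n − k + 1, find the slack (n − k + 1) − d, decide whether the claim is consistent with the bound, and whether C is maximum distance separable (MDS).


Singleton RHS = n − k + 1 = 4, slack = 0, bound satisfied, MDS.

Singleton bound: d ≤ n − k + 1.
Here n = 10, k = 7, so n − k + 1 = 4.
Given d = 4, check d ≤ 4: YES.
Slack = (n − k + 1) − d = 0.
The code is MDS (slack = 0).
Description: the claimed parameters are [10, 7, 4]_9; such a code would be MDS (meets Singleton bound).


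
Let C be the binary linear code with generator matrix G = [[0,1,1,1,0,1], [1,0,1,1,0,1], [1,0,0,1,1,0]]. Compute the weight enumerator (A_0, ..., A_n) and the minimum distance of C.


Weight distribution: A_0 = 1, A_2 = 1, A_3 = 3, A_4 = 2, A_5 = 1. Minimum distance d = 2.

Enumerate all 2^3 = 8 messages m ∈ F_2^3.
For each, compute codeword c = mG in F_2^6, then tally its weight.
  m = 000 → c = 000000, weight = 0.
  m = 100 → c = 011101, weight = 4.
  m = 010 → c = 101101, weight = 4.
  m = 110 → c = 110000, weight = 2.
  m = 001 → c = 100110, weight = 3.
  m = 101 → c = 111011, weight = 5.
  m = 011 → c = 001011, weight = 3.
  m = 111 → c = 010110, weight = 3.
Tally weights:
  weight 0: 1 codewords.
  weight 2: 1 codewords.
  weight 3: 3 codewords.
  weight 4: 2 codewords.
  weight 5: 1 codewords.
Minimum distance d = smallest w > 0 with A_w > 0 = 2.
Sanity: Σ A_w = 8 = 2^3 = 8 ✓.


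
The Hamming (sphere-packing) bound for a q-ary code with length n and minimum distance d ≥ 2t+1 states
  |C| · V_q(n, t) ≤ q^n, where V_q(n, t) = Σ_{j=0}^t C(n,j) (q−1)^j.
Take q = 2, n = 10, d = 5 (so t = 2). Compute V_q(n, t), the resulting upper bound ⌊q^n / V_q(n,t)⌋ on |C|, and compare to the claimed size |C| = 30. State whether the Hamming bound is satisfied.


V_q(n, t) = 56, q^n = 1024, Hamming bound = 18, |C| = 30 > bound (violated).

Step 1: Compute V_q(n, t) = Σ_{j=0}^2 C(n, j) (q−1)^j.
  j = 0: C(10,0)·(1)^0 = 1·1 = 1.
  j = 1: C(10,1)·(1)^1 = 10·1 = 10.
  j = 2: C(10,2)·(1)^2 = 45·1 = 45.
  V_q(n, t) = 1 + 10 + 45 = 56.
Step 2: q^n = 2^10 = 1024.
Step 3: Hamming bound ⌊q^n / V_q(n,t)⌋ = ⌊1024/56⌋ = 18.
Step 4: Compare |C| = 30 to 18: violated.
The claimed |C| lies above the Hamming bound, so no 2-ary code of length 10 with d ≥ 5 can have 30 codewords.


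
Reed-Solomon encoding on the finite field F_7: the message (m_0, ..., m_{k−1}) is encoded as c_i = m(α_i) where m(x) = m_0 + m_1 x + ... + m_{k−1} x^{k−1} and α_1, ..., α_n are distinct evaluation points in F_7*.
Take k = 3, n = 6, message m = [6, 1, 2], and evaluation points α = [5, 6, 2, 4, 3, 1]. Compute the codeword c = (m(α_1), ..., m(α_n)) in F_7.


c = [5, 0, 2, 0, 6, 2]

Message polynomial: m(x) = 6 + 1·x + 2·x^2 (mod 7).
For each evaluation point α_i, compute m(α_i) mod 7:
  α_1 = 5: Horner steps 2 → 4 → 5, so m(5) = 5.
  α_2 = 6: Horner steps 2 → 6 → 0, so m(6) = 0.
  α_3 = 2: Horner steps 2 → 5 → 2, so m(2) = 2.
  α_4 = 4: Horner steps 2 → 2 → 0, so m(4) = 0.
  α_5 = 3: Horner steps 2 → 0 → 6, so m(3) = 6.
  α_6 = 1: Horner steps 2 → 3 → 2, so m(1) = 2.
Codeword c = [5, 0, 2, 0, 6, 2] ∈ F_7^6.


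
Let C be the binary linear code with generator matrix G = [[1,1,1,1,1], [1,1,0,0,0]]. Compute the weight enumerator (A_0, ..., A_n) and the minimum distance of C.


Weight distribution: A_0 = 1, A_2 = 1, A_3 = 1, A_5 = 1. Minimum distance d = 2.

Enumerate all 2^2 = 4 messages m ∈ F_2^2.
For each, compute codeword c = mG in F_2^5, then tally its weight.
  m = 00 → c = 00000, weight = 0.
  m = 10 → c = 11111, weight = 5.
  m = 01 → c = 11000, weight = 2.
  m = 11 → c = 00111, weight = 3.
Tally weights:
  weight 0: 1 codewords.
  weight 2: 1 codewords.
  weight 3: 1 codewords.
  weight 5: 1 codewords.
Minimum distance d = smallest w > 0 with A_w > 0 = 2.
Sanity: Σ A_w = 4 = 2^2 = 4 ✓.


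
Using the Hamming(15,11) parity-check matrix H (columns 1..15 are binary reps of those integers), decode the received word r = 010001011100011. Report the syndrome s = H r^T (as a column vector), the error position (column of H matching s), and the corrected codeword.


s = (1, 1, 1, 0)^T, error position = 14, corrected codeword c = 010001011100001

Compute s = H r^T mod 2 one row at a time:
  s_1 = 1 + 1 + 1 + 0 + 0 + 0 + 1 + 1 = 5 ≡ 1 (mod 2).
  s_2 = 0 + 0 + 1 + 0 + 0 + 0 + 1 + 1 = 3 ≡ 1 (mod 2).
  s_3 = 1 + 0 + 1 + 0 + 1 + 0 + 1 + 1 = 5 ≡ 1 (mod 2).
  s_4 = 0 + 0 + 0 + 0 + 1 + 0 + 0 + 1 = 2 ≡ 0 (mod 2).
s = (1, 1, 1, 0)^T — this equals column 14 of H (binary 1110), so error is at position 14.
Correct: flip bit 14 of r = 010001011100011 to get c = 010001011100001.


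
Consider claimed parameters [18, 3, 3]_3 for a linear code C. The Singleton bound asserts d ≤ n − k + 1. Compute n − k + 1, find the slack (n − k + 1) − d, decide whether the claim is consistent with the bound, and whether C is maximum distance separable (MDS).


Singleton RHS = n − k + 1 = 16, slack = 13, bound satisfied, not MDS.

Singleton bound: d ≤ n − k + 1.
Here n = 18, k = 3, so n − k + 1 = 16.
Given d = 3, check d ≤ 16: YES.
Slack = (n − k + 1) − d = 13.
The code is NOT MDS (slack = 13 > 0).
Description: the claimed parameters are [18, 3, 3]_3; such a code would be non-MDS.


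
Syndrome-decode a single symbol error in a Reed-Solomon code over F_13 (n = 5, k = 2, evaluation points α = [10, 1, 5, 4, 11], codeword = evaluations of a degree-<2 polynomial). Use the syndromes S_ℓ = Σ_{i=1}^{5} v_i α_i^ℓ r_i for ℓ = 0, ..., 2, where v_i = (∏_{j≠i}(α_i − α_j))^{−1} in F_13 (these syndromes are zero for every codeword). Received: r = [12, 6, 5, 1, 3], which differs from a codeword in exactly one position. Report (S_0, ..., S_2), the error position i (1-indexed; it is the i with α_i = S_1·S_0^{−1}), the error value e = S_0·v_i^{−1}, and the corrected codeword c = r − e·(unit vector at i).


S = (4, 4, 4), error at position 2, error magnitude e = 4, c = [12, 2, 5, 1, 3].

Step 1: column multipliers v_i = (∏_{j≠i}(α_i − α_j))^{−1} mod 13.
  i = 1 (α = 10): (10−1)(10−5)(10−4)(10−11) = 9·5·6·(−1) = −270 ≡ 3, so v_1 = 3^{−1} = 9 (mod 13).
  i = 2 (α = 1): (1−10)(1−5)(1−4)(1−11) = (−9)·(−4)·(−3)·(−10) = 1080 ≡ 1, so v_2 = 1^{−1} = 1 (mod 13).
  i = 3 (α = 5): (5−10)(5−1)(5−4)(5−11) = (−5)·4·1·(−6) = 120 ≡ 3, so v_3 = 3^{−1} = 9 (mod 13).
  i = 4 (α = 4): (4−10)(4−1)(4−5)(4−11) = (−6)·3·(−1)·(−7) = −126 ≡ 4, so v_4 = 4^{−1} = 10 (mod 13).
  i = 5 (α = 11): (11−10)(11−1)(11−5)(11−4) = 1·10·6·7 = 420 ≡ 4, so v_5 = 4^{−1} = 10 (mod 13).
  v = [9, 1, 9, 10, 10].
Step 2: syndromes of r = [12, 6, 5, 1, 3] (all sums mod 13).
  S_0 = Σ v_i r_i = 9·12 + 1·6 + 9·5 + 10·1 + 10·3 = 199 ≡ 4.
  S_1 = Σ v_i α_i r_i = 9·10·12 + 1·1·6 + 9·5·5 + 10·4·1 + 10·11·3 = 1681 ≡ 4.
  α_i^2 mod 13 = [9, 1, 12, 3, 4].
  S_2 = Σ v_i α_i^2 r_i = 9·9·12 + 1·1·6 + 9·12·5 + 10·3·1 + 10·4·3 = 1668 ≡ 4.
  S = (4, 4, 4) ≠ 0, so r is not a codeword (an error is present).
Step 3: locate the error. For a single error e at position i, S_ℓ = v_i·e·α_i^ℓ, so α_err = S_1/S_0.
  S_0^{−1} = 4^{−1} = 10 (mod 13), so α_err = 4·10 = 40 ≡ 1 = α_2. Error position i = 2.
  Consistency check: S_2/S_1 = 4·10 = 40 ≡ 1 = α_err ✓ (single-error assumption holds).
Step 4: error magnitude e = S_0/v_2 = S_0·∏_{j≠2}(α_2 − α_j) = 4·1 = 4 ≡ 4 (mod 13).
Step 5: correct position 2: c_2 = r_2 − e = 6 − 4 ≡ 2 (mod 13). Hence c = [12, 2, 5, 1, 3].
  Check: interpolating c through the α_i gives m(x) = 11 + 4·x (degree < 2) with m(α_i) = c_i for every i, so c is indeed a codeword.


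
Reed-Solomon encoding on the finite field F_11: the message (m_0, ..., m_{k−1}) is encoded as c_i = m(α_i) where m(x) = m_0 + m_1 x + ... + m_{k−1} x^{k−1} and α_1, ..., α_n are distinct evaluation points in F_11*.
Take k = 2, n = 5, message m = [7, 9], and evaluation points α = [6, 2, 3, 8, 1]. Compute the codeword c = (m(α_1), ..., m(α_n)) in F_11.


c = [6, 3, 1, 2, 5]

Message polynomial: m(x) = 7 + 9·x (mod 11).
For each evaluation point α_i, compute m(α_i) mod 11:
  α_1 = 6: Horner steps 9 → 6, so m(6) = 6.
  α_2 = 2: Horner steps 9 → 3, so m(2) = 3.
  α_3 = 3: Horner steps 9 → 1, so m(3) = 1.
  α_4 = 8: Horner steps 9 → 2, so m(8) = 2.
  α_5 = 1: Horner steps 9 → 5, so m(1) = 5.
Codeword c = [6, 3, 1, 2, 5] ∈ F_11^5.


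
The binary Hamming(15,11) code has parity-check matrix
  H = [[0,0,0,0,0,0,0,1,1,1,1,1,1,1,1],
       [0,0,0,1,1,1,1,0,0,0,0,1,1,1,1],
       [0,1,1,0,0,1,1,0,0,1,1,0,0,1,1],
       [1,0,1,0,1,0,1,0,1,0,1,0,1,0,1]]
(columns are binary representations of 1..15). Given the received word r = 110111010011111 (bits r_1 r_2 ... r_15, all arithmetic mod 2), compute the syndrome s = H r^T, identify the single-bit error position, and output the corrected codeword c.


s = (0, 1, 1, 1)^T, error position = 7, corrected codeword c = 110111110011111

Compute s = H r^T mod 2 one row at a time:
  s_1 = 1 + 0 + 0 + 1 + 1 + 1 + 1 + 1 = 6 ≡ 0 (mod 2).
  s_2 = 1 + 1 + 1 + 0 + 1 + 1 + 1 + 1 = 7 ≡ 1 (mod 2).
  s_3 = 1 + 0 + 1 + 0 + 0 + 1 + 1 + 1 = 5 ≡ 1 (mod 2).
  s_4 = 1 + 0 + 1 + 0 + 0 + 1 + 1 + 1 = 5 ≡ 1 (mod 2).
s = (0, 1, 1, 1)^T — this equals column 7 of H (binary 0111), so error is at position 7.
Correct: flip bit 7 of r = 110111010011111 to get c = 110111110011111.


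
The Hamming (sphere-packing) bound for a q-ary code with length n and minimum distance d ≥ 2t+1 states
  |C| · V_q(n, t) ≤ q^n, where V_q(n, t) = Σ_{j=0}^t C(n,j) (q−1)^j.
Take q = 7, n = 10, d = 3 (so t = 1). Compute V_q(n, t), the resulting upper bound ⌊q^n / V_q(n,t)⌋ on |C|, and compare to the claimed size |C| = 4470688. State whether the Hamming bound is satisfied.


V_q(n, t) = 61, q^n = 282475249, Hamming bound = 4630741, |C| = 4470688 ≤ bound (satisfied).

Step 1: Compute V_q(n, t) = Σ_{j=0}^1 C(n, j) (q−1)^j.
  j = 0: C(10,0)·(6)^0 = 1·1 = 1.
  j = 1: C(10,1)·(6)^1 = 10·6 = 60.
  V_q(n, t) = 1 + 60 = 61.
Step 2: q^n = 7^10 = 282475249.
Step 3: Hamming bound ⌊q^n / V_q(n,t)⌋ = ⌊282475249/61⌋ = 4630741.
Step 4: Compare |C| = 4470688 to 4630741: satisfied.
The claimed |C| lies below the Hamming bound.


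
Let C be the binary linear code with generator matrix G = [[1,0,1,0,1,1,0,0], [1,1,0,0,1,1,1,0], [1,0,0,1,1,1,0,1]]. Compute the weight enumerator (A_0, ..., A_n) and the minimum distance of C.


Weight distribution: A_0 = 1, A_3 = 2, A_4 = 2, A_5 = 2, A_8 = 1. Minimum distance d = 3.

Enumerate all 2^3 = 8 messages m ∈ F_2^3.
For each, compute codeword c = mG in F_2^8, then tally its weight.
  m = 000 → c = 00000000, weight = 0.
  m = 100 → c = 10101100, weight = 4.
  m = 010 → c = 11001110, weight = 5.
  m = 110 → c = 01100010, weight = 3.
  m = 001 → c = 10011101, weight = 5.
  m = 101 → c = 00110001, weight = 3.
  m = 011 → c = 01010011, weight = 4.
  m = 111 → c = 11111111, weight = 8.
Tally weights:
  weight 0: 1 codewords.
  weight 3: 2 codewords.
  weight 4: 2 codewords.
  weight 5: 2 codewords.
  weight 8: 1 codewords.
Minimum distance d = smallest w > 0 with A_w > 0 = 3.
Sanity: Σ A_w = 8 = 2^3 = 8 ✓.


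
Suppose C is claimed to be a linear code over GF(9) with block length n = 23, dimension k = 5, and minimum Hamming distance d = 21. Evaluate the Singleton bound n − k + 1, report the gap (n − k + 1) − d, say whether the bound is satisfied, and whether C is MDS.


Singleton RHS = n − k + 1 = 19, slack = -2, bound violated (no such code; not MDS).

Singleton bound: d ≤ n − k + 1.
Here n = 23, k = 5, so n − k + 1 = 19.
Given d = 21, check d ≤ 19: NO.
Slack = (n − k + 1) − d = -2.
The slack is negative: d = 21 exceeds n − k + 1 = 19 by 2, so the Singleton bound is violated and no linear [23, 5, 21]_9 code can exist. In particular it is not MDS (MDS requires d = n − k + 1 exactly).
Description: the claimed parameters are [23, 5, 21]_9; such a code would be impossible (violates the Singleton bound).


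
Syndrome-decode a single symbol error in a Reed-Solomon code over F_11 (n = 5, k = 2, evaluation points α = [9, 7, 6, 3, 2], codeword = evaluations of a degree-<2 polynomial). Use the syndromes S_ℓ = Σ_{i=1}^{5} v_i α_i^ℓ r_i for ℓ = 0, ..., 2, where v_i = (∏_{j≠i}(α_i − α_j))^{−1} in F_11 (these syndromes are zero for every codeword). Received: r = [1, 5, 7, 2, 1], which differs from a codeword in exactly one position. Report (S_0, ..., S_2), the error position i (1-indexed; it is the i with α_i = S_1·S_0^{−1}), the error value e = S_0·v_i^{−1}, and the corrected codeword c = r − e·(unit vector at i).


S = (1, 2, 4), error at position 5, error magnitude e = 8, c = [1, 5, 7, 2, 4].

Step 1: column multipliers v_i = (∏_{j≠i}(α_i − α_j))^{−1} mod 11.
  i = 1 (α = 9): (9−7)(9−6)(9−3)(9−2) = 2·3·6·7 = 252 ≡ 10, so v_1 = 10^{−1} = 10 (mod 11).
  i = 2 (α = 7): (7−9)(7−6)(7−3)(7−2) = (−2)·1·4·5 = −40 ≡ 4, so v_2 = 4^{−1} = 3 (mod 11).
  i = 3 (α = 6): (6−9)(6−7)(6−3)(6−2) = (−3)·(−1)·3·4 = 36 ≡ 3, so v_3 = 3^{−1} = 4 (mod 11).
  i = 4 (α = 3): (3−9)(3−7)(3−6)(3−2) = (−6)·(−4)·(−3)·1 = −72 ≡ 5, so v_4 = 5^{−1} = 9 (mod 11).
  i = 5 (α = 2): (2−9)(2−7)(2−6)(2−3) = (−7)·(−5)·(−4)·(−1) = 140 ≡ 8, so v_5 = 8^{−1} = 7 (mod 11).
  v = [10, 3, 4, 9, 7].
Step 2: syndromes of r = [1, 5, 7, 2, 1] (all sums mod 11).
  S_0 = Σ v_i r_i = 10·1 + 3·5 + 4·7 + 9·2 + 7·1 = 78 ≡ 1.
  S_1 = Σ v_i α_i r_i = 10·9·1 + 3·7·5 + 4·6·7 + 9·3·2 + 7·2·1 = 431 ≡ 2.
  α_i^2 mod 11 = [4, 5, 3, 9, 4].
  S_2 = Σ v_i α_i^2 r_i = 10·4·1 + 3·5·5 + 4·3·7 + 9·9·2 + 7·4·1 = 389 ≡ 4.
  S = (1, 2, 4) ≠ 0, so r is not a codeword (an error is present).
Step 3: locate the error. For a single error e at position i, S_ℓ = v_i·e·α_i^ℓ, so α_err = S_1/S_0.
  S_0^{−1} = 1^{−1} = 1 (mod 11), so α_err = 2·1 = 2 ≡ 2 = α_5. Error position i = 5.
  Consistency check: S_2/S_1 = 4·6 = 24 ≡ 2 = α_err ✓ (single-error assumption holds).
Step 4: error magnitude e = S_0/v_5 = S_0·∏_{j≠5}(α_5 − α_j) = 1·8 = 8 ≡ 8 (mod 11).
Step 5: correct position 5: c_5 = r_5 − e = 1 − 8 ≡ 4 (mod 11). Hence c = [1, 5, 7, 2, 4].
  Check: interpolating c through the α_i gives m(x) = 8 + 9·x (degree < 2) with m(α_i) = c_i for every i, so c is indeed a codeword.


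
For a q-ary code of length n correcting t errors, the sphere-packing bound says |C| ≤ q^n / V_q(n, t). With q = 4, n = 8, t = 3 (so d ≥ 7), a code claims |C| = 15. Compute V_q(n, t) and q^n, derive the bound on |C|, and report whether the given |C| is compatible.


V_q(n, t) = 1789, q^n = 65536, Hamming bound = 36, |C| = 15 ≤ bound (satisfied).

Step 1: Compute V_q(n, t) = Σ_{j=0}^3 C(n, j) (q−1)^j.
  j = 0: C(8,0)·(3)^0 = 1·1 = 1.
  j = 1: C(8,1)·(3)^1 = 8·3 = 24.
  j = 2: C(8,2)·(3)^2 = 28·9 = 252.
  j = 3: C(8,3)·(3)^3 = 56·27 = 1512.
  V_q(n, t) = 1 + 24 + 252 + 1512 = 1789.
Step 2: q^n = 4^8 = 65536.
Step 3: Hamming bound ⌊q^n / V_q(n,t)⌋ = ⌊65536/1789⌋ = 36.
Step 4: Compare |C| = 15 to 36: satisfied.
The claimed |C| lies below the Hamming bound.


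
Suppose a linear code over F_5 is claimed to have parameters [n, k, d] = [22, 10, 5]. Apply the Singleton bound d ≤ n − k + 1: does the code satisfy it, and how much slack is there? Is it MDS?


Singleton RHS = n − k + 1 = 13, slack = 8, bound satisfied, not MDS.

Singleton bound: d ≤ n − k + 1.
Here n = 22, k = 10, so n − k + 1 = 13.
Given d = 5, check d ≤ 13: YES.
Slack = (n − k + 1) − d = 8.
The code is NOT MDS (slack = 8 > 0).
Description: the claimed parameters are [22, 10, 5]_5; such a code would be non-MDS.


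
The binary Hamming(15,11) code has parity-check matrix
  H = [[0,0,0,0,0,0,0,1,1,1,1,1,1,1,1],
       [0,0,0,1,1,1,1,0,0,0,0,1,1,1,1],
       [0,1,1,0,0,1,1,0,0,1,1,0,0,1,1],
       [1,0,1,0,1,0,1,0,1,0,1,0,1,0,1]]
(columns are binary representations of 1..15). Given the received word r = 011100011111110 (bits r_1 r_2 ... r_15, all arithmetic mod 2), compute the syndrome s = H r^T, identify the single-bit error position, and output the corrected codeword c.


s = (1, 0, 1, 0)^T, error position = 10, corrected codeword c = 011100011011110

Compute s = H r^T mod 2 one row at a time:
  s_1 = 1 + 1 + 1 + 1 + 1 + 1 + 1 + 0 = 7 ≡ 1 (mod 2).
  s_2 = 1 + 0 + 0 + 0 + 1 + 1 + 1 + 0 = 4 ≡ 0 (mod 2).
  s_3 = 1 + 1 + 0 + 0 + 1 + 1 + 1 + 0 = 5 ≡ 1 (mod 2).
  s_4 = 0 + 1 + 0 + 0 + 1 + 1 + 1 + 0 = 4 ≡ 0 (mod 2).
s = (1, 0, 1, 0)^T — this equals column 10 of H (binary 1010), so error is at position 10.
Correct: flip bit 10 of r = 011100011111110 to get c = 011100011011110.


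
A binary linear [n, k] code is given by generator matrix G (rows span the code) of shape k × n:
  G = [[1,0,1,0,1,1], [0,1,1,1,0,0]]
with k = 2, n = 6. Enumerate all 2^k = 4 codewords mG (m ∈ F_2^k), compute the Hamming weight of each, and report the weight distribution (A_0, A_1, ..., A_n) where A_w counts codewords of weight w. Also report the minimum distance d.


Weight distribution: A_0 = 1, A_3 = 1, A_4 = 1, A_5 = 1. Minimum distance d = 3.

Enumerate all 2^2 = 4 messages m ∈ F_2^2.
For each, compute codeword c = mG in F_2^6, then tally its weight.
  m = 00 → c = 000000, weight = 0.
  m = 10 → c = 101011, weight = 4.
  m = 01 → c = 011100, weight = 3.
  m = 11 → c = 110111, weight = 5.
Tally weights:
  weight 0: 1 codewords.
  weight 3: 1 codewords.
  weight 4: 1 codewords.
  weight 5: 1 codewords.
Minimum distance d = smallest w > 0 with A_w > 0 = 3.
Sanity: Σ A_w = 4 = 2^2 = 4 ✓.


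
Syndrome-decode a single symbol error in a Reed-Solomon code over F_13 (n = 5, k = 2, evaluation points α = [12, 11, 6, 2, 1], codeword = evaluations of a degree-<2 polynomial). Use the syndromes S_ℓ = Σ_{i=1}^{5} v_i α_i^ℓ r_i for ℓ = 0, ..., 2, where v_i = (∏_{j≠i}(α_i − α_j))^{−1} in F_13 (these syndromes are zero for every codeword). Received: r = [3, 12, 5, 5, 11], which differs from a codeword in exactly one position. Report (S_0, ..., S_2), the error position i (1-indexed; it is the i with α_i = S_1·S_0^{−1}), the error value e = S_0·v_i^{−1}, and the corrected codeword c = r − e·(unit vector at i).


S = (4, 8, 3), error at position 4, error magnitude e = 3, c = [3, 12, 5, 2, 11].

Step 1: column multipliers v_i = (∏_{j≠i}(α_i − α_j))^{−1} mod 13.
  i = 1 (α = 12): (12−11)(12−6)(12−2)(12−1) = 1·6·10·11 = 660 ≡ 10, so v_1 = 10^{−1} = 4 (mod 13).
  i = 2 (α = 11): (11−12)(11−6)(11−2)(11−1) = (−1)·5·9·10 = −450 ≡ 5, so v_2 = 5^{−1} = 8 (mod 13).
  i = 3 (α = 6): (6−12)(6−11)(6−2)(6−1) = (−6)·(−5)·4·5 = 600 ≡ 2, so v_3 = 2^{−1} = 7 (mod 13).
  i = 4 (α = 2): (2−12)(2−11)(2−6)(2−1) = (−10)·(−9)·(−4)·1 = −360 ≡ 4, so v_4 = 4^{−1} = 10 (mod 13).
  i = 5 (α = 1): (1−12)(1−11)(1−6)(1−2) = (−11)·(−10)·(−5)·(−1) = 550 ≡ 4, so v_5 = 4^{−1} = 10 (mod 13).
  v = [4, 8, 7, 10, 10].
Step 2: syndromes of r = [3, 12, 5, 5, 11] (all sums mod 13).
  S_0 = Σ v_i r_i = 4·3 + 8·12 + 7·5 + 10·5 + 10·11 = 303 ≡ 4.
  S_1 = Σ v_i α_i r_i = 4·12·3 + 8·11·12 + 7·6·5 + 10·2·5 + 10·1·11 = 1620 ≡ 8.
  α_i^2 mod 13 = [1, 4, 10, 4, 1].
  S_2 = Σ v_i α_i^2 r_i = 4·1·3 + 8·4·12 + 7·10·5 + 10·4·5 + 10·1·11 = 1056 ≡ 3.
  S = (4, 8, 3) ≠ 0, so r is not a codeword (an error is present).
Step 3: locate the error. For a single error e at position i, S_ℓ = v_i·e·α_i^ℓ, so α_err = S_1/S_0.
  S_0^{−1} = 4^{−1} = 10 (mod 13), so α_err = 8·10 = 80 ≡ 2 = α_4. Error position i = 4.
  Consistency check: S_2/S_1 = 3·5 = 15 ≡ 2 = α_err ✓ (single-error assumption holds).
Step 4: error magnitude e = S_0/v_4 = S_0·∏_{j≠4}(α_4 − α_j) = 4·4 = 16 ≡ 3 (mod 13).
Step 5: correct position 4: c_4 = r_4 − e = 5 − 3 ≡ 2 (mod 13). Hence c = [3, 12, 5, 2, 11].
  Check: interpolating c through the α_i gives m(x) = 7 + 4·x (degree < 2) with m(α_i) = c_i for every i, so c is indeed a codeword.


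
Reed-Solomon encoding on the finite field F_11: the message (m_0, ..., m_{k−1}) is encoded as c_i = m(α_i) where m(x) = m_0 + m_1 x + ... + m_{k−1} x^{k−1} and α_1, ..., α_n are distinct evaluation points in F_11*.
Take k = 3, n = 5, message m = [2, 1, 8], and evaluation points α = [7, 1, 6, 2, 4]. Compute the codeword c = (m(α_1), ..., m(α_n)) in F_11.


c = [5, 0, 10, 3, 2]

Message polynomial: m(x) = 2 + 1·x + 8·x^2 (mod 11).
For each evaluation point α_i, compute m(α_i) mod 11:
  α_1 = 7: Horner steps 8 → 2 → 5, so m(7) = 5.
  α_2 = 1: Horner steps 8 → 9 → 0, so m(1) = 0.
  α_3 = 6: Horner steps 8 → 5 → 10, so m(6) = 10.
  α_4 = 2: Horner steps 8 → 6 → 3, so m(2) = 3.
  α_5 = 4: Horner steps 8 → 0 → 2, so m(4) = 2.
Codeword c = [5, 0, 10, 3, 2] ∈ F_11^5.


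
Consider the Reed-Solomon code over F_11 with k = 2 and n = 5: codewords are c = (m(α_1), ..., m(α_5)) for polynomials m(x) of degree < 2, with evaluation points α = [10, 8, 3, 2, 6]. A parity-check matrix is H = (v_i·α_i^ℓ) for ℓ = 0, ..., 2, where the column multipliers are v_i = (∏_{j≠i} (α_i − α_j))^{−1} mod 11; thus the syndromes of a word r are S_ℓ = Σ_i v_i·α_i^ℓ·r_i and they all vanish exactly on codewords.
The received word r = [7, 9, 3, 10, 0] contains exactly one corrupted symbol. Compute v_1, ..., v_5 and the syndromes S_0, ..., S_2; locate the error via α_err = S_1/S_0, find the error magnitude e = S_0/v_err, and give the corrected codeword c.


S = (10, 9, 7), error at position 4, error magnitude e = 6, c = [7, 9, 3, 4, 0].

Step 1: column multipliers v_i = (∏_{j≠i}(α_i − α_j))^{−1} mod 11.
  i = 1 (α = 10): (10−8)(10−3)(10−2)(10−6) = 2·7·8·4 = 448 ≡ 8, so v_1 = 8^{−1} = 7 (mod 11).
  i = 2 (α = 8): (8−10)(8−3)(8−2)(8−6) = (−2)·5·6·2 = −120 ≡ 1, so v_2 = 1^{−1} = 1 (mod 11).
  i = 3 (α = 3): (3−10)(3−8)(3−2)(3−6) = (−7)·(−5)·1·(−3) = −105 ≡ 5, so v_3 = 5^{−1} = 9 (mod 11).
  i = 4 (α = 2): (2−10)(2−8)(2−3)(2−6) = (−8)·(−6)·(−1)·(−4) = 192 ≡ 5, so v_4 = 5^{−1} = 9 (mod 11).
  i = 5 (α = 6): (6−10)(6−8)(6−3)(6−2) = (−4)·(−2)·3·4 = 96 ≡ 8, so v_5 = 8^{−1} = 7 (mod 11).
  v = [7, 1, 9, 9, 7].
Step 2: syndromes of r = [7, 9, 3, 10, 0] (all sums mod 11).
  S_0 = Σ v_i r_i = 7·7 + 1·9 + 9·3 + 9·10 + 7·0 = 175 ≡ 10.
  S_1 = Σ v_i α_i r_i = 7·10·7 + 1·8·9 + 9·3·3 + 9·2·10 + 7·6·0 = 823 ≡ 9.
  α_i^2 mod 11 = [1, 9, 9, 4, 3].
  S_2 = Σ v_i α_i^2 r_i = 7·1·7 + 1·9·9 + 9·9·3 + 9·4·10 + 7·3·0 = 733 ≡ 7.
  S = (10, 9, 7) ≠ 0, so r is not a codeword (an error is present).
Step 3: locate the error. For a single error e at position i, S_ℓ = v_i·e·α_i^ℓ, so α_err = S_1/S_0.
  S_0^{−1} = 10^{−1} = 10 (mod 11), so α_err = 9·10 = 90 ≡ 2 = α_4. Error position i = 4.
  Consistency check: S_2/S_1 = 7·5 = 35 ≡ 2 = α_err ✓ (single-error assumption holds).
Step 4: error magnitude e = S_0/v_4 = S_0·∏_{j≠4}(α_4 − α_j) = 10·5 = 50 ≡ 6 (mod 11).
Step 5: correct position 4: c_4 = r_4 − e = 10 − 6 ≡ 4 (mod 11). Hence c = [7, 9, 3, 4, 0].
  Check: interpolating c through the α_i gives m(x) = 6 + 10·x (degree < 2) with m(α_i) = c_i for every i, so c is indeed a codeword.


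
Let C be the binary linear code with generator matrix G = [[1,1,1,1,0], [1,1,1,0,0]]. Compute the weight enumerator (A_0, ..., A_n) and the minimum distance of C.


Weight distribution: A_0 = 1, A_1 = 1, A_3 = 1, A_4 = 1. Minimum distance d = 1.

Enumerate all 2^2 = 4 messages m ∈ F_2^2.
For each, compute codeword c = mG in F_2^5, then tally its weight.
  m = 00 → c = 00000, weight = 0.
  m = 10 → c = 11110, weight = 4.
  m = 01 → c = 11100, weight = 3.
  m = 11 → c = 00010, weight = 1.
Tally weights:
  weight 0: 1 codewords.
  weight 1: 1 codewords.
  weight 3: 1 codewords.
  weight 4: 1 codewords.
Minimum distance d = smallest w > 0 with A_w > 0 = 1.
Sanity: Σ A_w = 4 = 2^2 = 4 ✓.
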